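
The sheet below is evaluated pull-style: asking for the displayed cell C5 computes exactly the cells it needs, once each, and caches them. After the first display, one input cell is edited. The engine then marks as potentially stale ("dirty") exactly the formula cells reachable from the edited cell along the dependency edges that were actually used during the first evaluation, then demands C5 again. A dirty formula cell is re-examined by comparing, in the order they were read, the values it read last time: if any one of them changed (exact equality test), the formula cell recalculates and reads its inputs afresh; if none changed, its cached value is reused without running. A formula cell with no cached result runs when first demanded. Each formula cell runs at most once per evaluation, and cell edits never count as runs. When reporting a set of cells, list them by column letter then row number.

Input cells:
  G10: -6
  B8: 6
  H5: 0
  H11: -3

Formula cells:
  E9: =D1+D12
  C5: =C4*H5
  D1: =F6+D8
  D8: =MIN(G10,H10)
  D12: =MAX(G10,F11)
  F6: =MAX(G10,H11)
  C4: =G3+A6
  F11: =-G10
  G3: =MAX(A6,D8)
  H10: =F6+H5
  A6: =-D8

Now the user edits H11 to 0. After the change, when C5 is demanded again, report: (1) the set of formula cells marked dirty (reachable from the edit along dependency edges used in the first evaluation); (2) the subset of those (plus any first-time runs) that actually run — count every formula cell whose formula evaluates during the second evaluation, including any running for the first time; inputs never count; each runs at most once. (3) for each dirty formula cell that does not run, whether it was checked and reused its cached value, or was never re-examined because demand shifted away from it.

First demand of the output computes:
  F6 = MAX(-6, -3) = -3
  H10 = -3 + 0 = -3
  D8 = MIN(-6, -3) = -6
  A6 = -(-6) = 6
  G3 = MAX(6, -6) = 6
  C4 = 6 + 6 = 12
  C5 = 12 * 0 = 0

After the edit, cleaning proceeds:
  F6: a read changed (H11 -3->0) — executes, giving 0.
  H10: a read changed (F6 -3->0) — executes, giving 0.
  D8: a read changed (H10 -3->0) — executes, giving -6 — identical to its old value.
  A6: dirty, but its reads are unchanged (D8 unchanged); cached 6 stands.
  G3: dirty, but its reads are unchanged (A6 unchanged, D8 unchanged); cached 6 stands.
  C4: dirty, but its reads are unchanged (G3 unchanged, A6 unchanged); cached 12 stands.
  C5: dirty, but its reads are unchanged (C4 unchanged, H5 unchanged); cached 0 stands.

Note the absorption at D8: it re-runs yet its value is the same, leaving the output's value untouched.

The edit dirties: A6, C4, C5, D8, F6, G3, H10.
3 formula cells run: D8, F6, H10.
Cache hits after checking: A6, C4, C5, G3.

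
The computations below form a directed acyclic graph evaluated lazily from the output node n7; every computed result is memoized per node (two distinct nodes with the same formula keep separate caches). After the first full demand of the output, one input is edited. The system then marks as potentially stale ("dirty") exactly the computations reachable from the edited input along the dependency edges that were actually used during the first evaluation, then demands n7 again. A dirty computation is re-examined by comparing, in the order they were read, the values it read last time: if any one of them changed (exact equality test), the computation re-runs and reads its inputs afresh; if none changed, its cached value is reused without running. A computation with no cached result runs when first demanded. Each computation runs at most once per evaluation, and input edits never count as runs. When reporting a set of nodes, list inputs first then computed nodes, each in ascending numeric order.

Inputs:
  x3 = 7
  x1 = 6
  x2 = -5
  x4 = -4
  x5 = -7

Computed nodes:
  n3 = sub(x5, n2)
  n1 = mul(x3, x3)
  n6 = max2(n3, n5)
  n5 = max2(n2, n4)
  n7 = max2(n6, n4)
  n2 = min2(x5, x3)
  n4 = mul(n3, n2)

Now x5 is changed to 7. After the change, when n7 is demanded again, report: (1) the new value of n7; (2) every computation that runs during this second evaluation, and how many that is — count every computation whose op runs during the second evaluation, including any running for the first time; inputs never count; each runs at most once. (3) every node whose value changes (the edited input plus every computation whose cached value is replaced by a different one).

First demand of the output computes:
  n2 = min2(-7, 7) = -7
  n3 = sub(-7, -7) = 0
  n4 = mul(0, -7) = 0
  n5 = max2(-7, 0) = 0
  n6 = max2(0, 0) = 0
  n7 = max2(0, 0) = 0

After the edit, cleaning proceeds:
  n2: a read changed (x5 -7->7) — executes, giving 7.
  n3: a read changed (x5 -7->7; n2 -7->7) — executes, giving 0 — identical to its old value.
  n4: a read changed (n2 -7->7) — executes, giving 0 — identical to its old value.
  n5: a read changed (n2 -7->7) — executes, giving 7.
  n6: a read changed (n5 0->7) — executes, giving 7.
  n7: a read changed (n6 0->7) — executes, giving 7.

Demanding n7 again yields 7.
6 computations run: n2, n3, n4, n5, n6, n7.
The nodes whose values change: x5, n2, n5, n6, n7.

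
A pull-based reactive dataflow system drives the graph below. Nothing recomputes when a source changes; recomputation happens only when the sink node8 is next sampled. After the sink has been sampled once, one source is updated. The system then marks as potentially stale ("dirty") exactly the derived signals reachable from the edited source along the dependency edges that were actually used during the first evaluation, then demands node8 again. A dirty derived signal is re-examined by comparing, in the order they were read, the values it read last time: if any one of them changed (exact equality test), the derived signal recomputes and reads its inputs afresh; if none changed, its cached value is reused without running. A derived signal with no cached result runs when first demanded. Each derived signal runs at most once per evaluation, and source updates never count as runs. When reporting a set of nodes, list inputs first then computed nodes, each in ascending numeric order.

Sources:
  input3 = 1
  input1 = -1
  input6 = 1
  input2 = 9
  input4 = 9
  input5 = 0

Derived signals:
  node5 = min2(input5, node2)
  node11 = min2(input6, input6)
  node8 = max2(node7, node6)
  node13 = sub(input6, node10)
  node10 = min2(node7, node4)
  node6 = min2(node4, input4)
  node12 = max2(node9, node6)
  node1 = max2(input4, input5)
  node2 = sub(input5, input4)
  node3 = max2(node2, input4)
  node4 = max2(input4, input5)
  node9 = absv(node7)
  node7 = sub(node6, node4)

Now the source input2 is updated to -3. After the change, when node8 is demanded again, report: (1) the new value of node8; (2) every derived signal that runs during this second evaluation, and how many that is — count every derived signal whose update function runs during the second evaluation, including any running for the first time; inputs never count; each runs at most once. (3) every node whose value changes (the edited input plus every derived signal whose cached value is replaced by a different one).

New value of node8: 9.
Derived signals that run: none — 0 in total.
Values that change: input2.
Key observation: input2 is never demanded by the output, so the edit triggers no recomputation at all.

First evaluation (everything demanded from the output):
  node4 = max2(9, 0) = 9
  node6 = min2(9, 9) = 9
  node7 = sub(9, 9) = 0
  node8 = max2(0, 9) = 9

Propagation after the edit:
  input2 feeds no computation that the output demands — nothing is marked dirty and nothing runs.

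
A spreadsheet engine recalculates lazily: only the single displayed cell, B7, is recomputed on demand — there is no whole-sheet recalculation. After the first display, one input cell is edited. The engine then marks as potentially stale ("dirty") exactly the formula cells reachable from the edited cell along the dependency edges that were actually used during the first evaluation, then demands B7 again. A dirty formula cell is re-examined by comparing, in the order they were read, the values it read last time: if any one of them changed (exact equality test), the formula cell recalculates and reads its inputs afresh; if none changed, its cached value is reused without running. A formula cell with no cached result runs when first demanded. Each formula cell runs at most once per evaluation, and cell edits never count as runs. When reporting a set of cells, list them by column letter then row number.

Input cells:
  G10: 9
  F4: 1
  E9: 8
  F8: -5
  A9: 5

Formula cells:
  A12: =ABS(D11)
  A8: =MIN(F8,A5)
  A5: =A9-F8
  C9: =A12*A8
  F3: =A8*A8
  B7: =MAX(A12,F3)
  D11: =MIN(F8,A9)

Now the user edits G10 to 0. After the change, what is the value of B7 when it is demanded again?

New value of B7: 25.
Key observation: G10 is never demanded by the output, so the edit triggers no recomputation at all.

First evaluation (everything demanded from the output):
  A5 = 5 - -5 = 10
  A8 = MIN(-5, 10) = -5
  D11 = MIN(-5, 5) = -5
  A12 = ABS(-5) = 5
  F3 = -5 * -5 = 25
  B7 = MAX(5, 25) = 25

Propagation after the edit:
  G10 feeds no computation that the output demands — nothing is marked dirty and nothing runs.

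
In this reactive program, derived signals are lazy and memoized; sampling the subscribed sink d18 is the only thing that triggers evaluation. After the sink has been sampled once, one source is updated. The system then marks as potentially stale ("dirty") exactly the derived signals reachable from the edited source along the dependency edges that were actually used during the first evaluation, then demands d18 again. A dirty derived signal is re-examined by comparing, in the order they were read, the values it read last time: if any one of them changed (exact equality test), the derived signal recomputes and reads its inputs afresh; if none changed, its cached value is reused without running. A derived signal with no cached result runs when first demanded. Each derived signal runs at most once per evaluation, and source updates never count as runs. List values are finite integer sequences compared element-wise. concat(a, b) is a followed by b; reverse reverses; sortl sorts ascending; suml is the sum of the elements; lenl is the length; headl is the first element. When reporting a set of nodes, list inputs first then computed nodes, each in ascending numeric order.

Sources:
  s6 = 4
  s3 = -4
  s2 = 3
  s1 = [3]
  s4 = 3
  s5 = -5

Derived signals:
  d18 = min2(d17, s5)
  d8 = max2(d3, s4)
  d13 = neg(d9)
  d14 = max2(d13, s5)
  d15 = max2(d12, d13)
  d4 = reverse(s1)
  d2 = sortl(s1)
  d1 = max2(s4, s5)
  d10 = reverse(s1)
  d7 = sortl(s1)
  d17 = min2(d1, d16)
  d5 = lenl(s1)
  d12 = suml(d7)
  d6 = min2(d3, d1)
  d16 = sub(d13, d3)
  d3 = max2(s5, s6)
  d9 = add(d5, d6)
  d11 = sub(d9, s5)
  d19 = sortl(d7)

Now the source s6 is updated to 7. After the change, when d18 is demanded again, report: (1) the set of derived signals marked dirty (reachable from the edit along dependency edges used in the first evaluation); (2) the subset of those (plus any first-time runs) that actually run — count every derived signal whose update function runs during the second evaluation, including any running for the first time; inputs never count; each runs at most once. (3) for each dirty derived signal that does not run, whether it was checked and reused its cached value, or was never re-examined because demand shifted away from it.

First demand of the output computes:
  d1 = max2(3, -5) = 3
  d3 = max2(-5, 4) = 4
  d5 = lenl([3]) = 1
  d6 = min2(4, 3) = 3
  d9 = add(1, 3) = 4
  d13 = neg(4) = -4
  d16 = sub(-4, 4) = -8
  d17 = min2(3, -8) = -8
  d18 = min2(-8, -5) = -8

After the edit, cleaning proceeds:
  d3: a read changed (s6 4->7) — executes, giving 7.
  d6: a read changed (d3 4->7) — executes, giving 3 — identical to its old value.
  d9: dirty, but its reads are unchanged (d5 unchanged, d6 unchanged); cached 4 stands.
  d13: dirty, but its reads are unchanged (d9 unchanged); cached -4 stands.
  d16: a read changed (d3 4->7) — executes, giving -11.
  d17: a read changed (d16 -8->-11) — executes, giving -11.
  d18: a read changed (d17 -8->-11) — executes, giving -11.

Note where the cutoff bites: d9 is checked, finds nothing changed, and keeps its cache.

The edit dirties: d3, d6, d9, d13, d16, d17, d18.
5 derived signals run: d3, d6, d16, d17, d18.
Cache hits after checking: d9, d13.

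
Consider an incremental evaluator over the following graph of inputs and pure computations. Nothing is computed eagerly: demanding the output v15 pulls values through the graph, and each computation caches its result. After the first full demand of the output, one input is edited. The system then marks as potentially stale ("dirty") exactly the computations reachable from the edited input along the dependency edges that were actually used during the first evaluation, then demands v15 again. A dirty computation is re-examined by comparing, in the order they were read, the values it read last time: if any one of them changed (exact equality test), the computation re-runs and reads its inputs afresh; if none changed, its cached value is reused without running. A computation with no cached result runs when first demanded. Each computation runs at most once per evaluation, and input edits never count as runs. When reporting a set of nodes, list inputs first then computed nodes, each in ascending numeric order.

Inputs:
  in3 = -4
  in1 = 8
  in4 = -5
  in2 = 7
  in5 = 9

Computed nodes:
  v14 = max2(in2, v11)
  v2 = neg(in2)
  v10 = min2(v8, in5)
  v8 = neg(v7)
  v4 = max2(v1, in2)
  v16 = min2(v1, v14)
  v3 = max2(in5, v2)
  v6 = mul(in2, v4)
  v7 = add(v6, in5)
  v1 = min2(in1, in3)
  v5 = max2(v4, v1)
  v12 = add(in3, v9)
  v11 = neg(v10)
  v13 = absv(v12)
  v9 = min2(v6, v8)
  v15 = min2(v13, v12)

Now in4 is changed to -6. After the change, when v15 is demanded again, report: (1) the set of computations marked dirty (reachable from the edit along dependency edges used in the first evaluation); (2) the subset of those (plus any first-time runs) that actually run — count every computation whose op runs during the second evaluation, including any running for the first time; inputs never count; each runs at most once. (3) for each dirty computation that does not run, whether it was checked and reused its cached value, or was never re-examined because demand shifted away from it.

Dirty set: none.
Run set: none (0 run).
All dirty computations ended up running.
The important point: nothing the output needs ever reads in4, so the edit is invisible to it.

Initial pass — values computed on the first demand:
  v1 = min2(8, -4) = -4
  v4 = max2(-4, 7) = 7
  v6 = mul(7, 7) = 49
  v7 = add(49, 9) = 58
  v8 = neg(58) = -58
  v9 = min2(49, -58) = -58
  v12 = add(-4, -58) = -62
  v13 = absv(-62) = 62
  v15 = min2(62, -62) = -62

Second demand — change propagation:
  no demanded computation ever read in4, so the edit dirties nothing and nothing runs.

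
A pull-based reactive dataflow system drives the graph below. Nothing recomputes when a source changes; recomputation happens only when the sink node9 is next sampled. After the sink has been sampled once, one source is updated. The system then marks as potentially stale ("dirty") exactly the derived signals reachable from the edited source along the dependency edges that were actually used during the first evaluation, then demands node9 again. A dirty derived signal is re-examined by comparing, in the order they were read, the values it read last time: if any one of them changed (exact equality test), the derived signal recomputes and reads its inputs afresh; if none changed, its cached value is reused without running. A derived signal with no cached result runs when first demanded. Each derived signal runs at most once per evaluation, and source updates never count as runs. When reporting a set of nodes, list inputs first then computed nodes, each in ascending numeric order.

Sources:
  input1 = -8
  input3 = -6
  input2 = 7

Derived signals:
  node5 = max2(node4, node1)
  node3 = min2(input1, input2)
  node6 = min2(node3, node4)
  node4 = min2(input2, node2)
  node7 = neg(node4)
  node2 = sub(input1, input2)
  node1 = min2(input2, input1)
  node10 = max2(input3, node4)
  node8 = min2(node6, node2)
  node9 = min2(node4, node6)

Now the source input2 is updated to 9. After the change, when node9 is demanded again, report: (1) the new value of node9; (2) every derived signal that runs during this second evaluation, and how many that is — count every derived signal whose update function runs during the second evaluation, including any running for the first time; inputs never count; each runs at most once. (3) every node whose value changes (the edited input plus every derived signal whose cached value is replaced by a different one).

First evaluation (everything demanded from the output):
  node2 = sub(-8, 7) = -15
  node3 = min2(-8, 7) = -8
  node4 = min2(7, -15) = -15
  node6 = min2(-8, -15) = -15
  node9 = min2(-15, -15) = -15

Propagation after the edit:
  node2: runs — input2 7->9; result -17.
  node3: runs — input2 7->9; result -8 (same value as before).
  node4: runs — input2 7->9; node2 -15->-17; result -17.
  node6: runs — node4 -15->-17; result -17.
  node9: runs — node4 -15->-17; node6 -15->-17; result -17.

New value of node9: -17.
Derived signals that run: node2, node3, node4, node6, node9 — 5 in total.
Values that change: input2, node2, node4, node6, node9.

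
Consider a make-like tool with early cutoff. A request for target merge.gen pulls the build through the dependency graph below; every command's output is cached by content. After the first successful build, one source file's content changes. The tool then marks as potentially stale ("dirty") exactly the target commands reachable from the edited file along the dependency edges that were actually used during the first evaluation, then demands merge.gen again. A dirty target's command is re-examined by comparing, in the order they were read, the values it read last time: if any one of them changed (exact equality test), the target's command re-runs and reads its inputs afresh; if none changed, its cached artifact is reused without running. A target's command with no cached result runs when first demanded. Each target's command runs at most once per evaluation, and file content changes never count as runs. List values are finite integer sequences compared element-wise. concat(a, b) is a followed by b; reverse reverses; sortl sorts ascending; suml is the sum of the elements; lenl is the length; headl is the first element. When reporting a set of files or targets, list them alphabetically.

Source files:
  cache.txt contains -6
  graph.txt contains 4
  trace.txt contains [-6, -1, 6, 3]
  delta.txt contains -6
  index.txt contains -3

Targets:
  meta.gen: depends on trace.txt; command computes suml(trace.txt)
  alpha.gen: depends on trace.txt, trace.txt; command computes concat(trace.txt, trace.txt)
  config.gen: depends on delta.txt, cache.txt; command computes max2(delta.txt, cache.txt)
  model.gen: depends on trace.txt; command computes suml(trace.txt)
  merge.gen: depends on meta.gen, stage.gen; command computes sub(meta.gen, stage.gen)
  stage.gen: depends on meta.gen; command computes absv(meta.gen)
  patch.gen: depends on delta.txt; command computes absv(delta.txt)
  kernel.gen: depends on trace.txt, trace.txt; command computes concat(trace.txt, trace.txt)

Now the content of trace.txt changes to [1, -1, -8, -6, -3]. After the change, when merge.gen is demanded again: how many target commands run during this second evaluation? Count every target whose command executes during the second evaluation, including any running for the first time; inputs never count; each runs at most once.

3 target commands run: merge.gen, meta.gen, stage.gen.

First demand of the output computes:
  meta.gen = suml([-6, -1, 6, 3]) = 2
  stage.gen = absv(2) = 2
  merge.gen = sub(2, 2) = 0

After the edit, cleaning proceeds:
  meta.gen: a read changed (trace.txt [-6, -1, 6, 3]->[1, -1, -8, -6, -3]) — executes, giving -17.
  stage.gen: a read changed (meta.gen 2->-17) — executes, giving 17.
  merge.gen: a read changed (meta.gen 2->-17; stage.gen 2->17) — executes, giving -34.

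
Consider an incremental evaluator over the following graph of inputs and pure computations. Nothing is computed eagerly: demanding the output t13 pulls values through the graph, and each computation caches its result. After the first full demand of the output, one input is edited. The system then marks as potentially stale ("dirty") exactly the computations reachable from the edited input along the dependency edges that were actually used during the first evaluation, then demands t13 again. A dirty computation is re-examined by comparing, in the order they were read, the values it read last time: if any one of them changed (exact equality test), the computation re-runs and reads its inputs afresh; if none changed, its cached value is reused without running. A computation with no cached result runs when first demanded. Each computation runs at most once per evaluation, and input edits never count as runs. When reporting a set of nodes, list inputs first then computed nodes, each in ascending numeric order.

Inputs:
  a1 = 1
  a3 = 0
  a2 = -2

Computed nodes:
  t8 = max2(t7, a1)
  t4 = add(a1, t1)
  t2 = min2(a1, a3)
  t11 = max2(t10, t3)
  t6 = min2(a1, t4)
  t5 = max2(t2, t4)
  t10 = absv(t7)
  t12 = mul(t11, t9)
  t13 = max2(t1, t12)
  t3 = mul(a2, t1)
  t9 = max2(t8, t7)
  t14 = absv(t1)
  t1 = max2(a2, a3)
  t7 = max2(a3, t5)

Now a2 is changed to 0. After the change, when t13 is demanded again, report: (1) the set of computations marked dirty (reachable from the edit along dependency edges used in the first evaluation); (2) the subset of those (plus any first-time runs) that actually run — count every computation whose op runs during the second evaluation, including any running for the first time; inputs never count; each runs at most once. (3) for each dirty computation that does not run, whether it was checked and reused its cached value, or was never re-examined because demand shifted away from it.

Dirty set: t1, t3, t4, t5, t7, t8, t9, t10, t11, t12, t13.
Run set: t1, t3 (2 run).
Re-examined without running (cache reused): t4, t5, t7, t8, t9, t10, t11, t12, t13.
The important point: at t4 every value read last time is unchanged, so the dirty flag clears without a run.

Initial pass — values computed on the first demand:
  t1 = max2(-2, 0) = 0
  t2 = min2(1, 0) = 0
  t3 = mul(-2, 0) = 0
  t4 = add(1, 0) = 1
  t5 = max2(0, 1) = 1
  t7 = max2(0, 1) = 1
  t8 = max2(1, 1) = 1
  t9 = max2(1, 1) = 1
  t10 = absv(1) = 1
  t11 = max2(1, 0) = 1
  t12 = mul(1, 1) = 1
  t13 = max2(0, 1) = 1

Second demand — change propagation:
  t1: re-runs because a2 -2->0; new result 0 (unchanged).
  t3: re-runs because a2 -2->0; new result 0 (unchanged).
  t4: re-examined; everything it read last time is the same (a1 unchanged, t1 unchanged) — cache 1 kept, no run.
  t5: re-examined; everything it read last time is the same (t2 unchanged, t4 unchanged) — cache 1 kept, no run.
  t7: re-examined; everything it read last time is the same (a3 unchanged, t5 unchanged) — cache 1 kept, no run.
  t8: re-examined; everything it read last time is the same (t7 unchanged, a1 unchanged) — cache 1 kept, no run.
  t9: re-examined; everything it read last time is the same (t8 unchanged, t7 unchanged) — cache 1 kept, no run.
  t10: re-examined; everything it read last time is the same (t7 unchanged) — cache 1 kept, no run.
  t11: re-examined; everything it read last time is the same (t10 unchanged, t3 unchanged) — cache 1 kept, no run.
  t12: re-examined; everything it read last time is the same (t11 unchanged, t9 unchanged) — cache 1 kept, no run.
  t13: re-examined; everything it read last time is the same (t1 unchanged, t12 unchanged) — cache 1 kept, no run.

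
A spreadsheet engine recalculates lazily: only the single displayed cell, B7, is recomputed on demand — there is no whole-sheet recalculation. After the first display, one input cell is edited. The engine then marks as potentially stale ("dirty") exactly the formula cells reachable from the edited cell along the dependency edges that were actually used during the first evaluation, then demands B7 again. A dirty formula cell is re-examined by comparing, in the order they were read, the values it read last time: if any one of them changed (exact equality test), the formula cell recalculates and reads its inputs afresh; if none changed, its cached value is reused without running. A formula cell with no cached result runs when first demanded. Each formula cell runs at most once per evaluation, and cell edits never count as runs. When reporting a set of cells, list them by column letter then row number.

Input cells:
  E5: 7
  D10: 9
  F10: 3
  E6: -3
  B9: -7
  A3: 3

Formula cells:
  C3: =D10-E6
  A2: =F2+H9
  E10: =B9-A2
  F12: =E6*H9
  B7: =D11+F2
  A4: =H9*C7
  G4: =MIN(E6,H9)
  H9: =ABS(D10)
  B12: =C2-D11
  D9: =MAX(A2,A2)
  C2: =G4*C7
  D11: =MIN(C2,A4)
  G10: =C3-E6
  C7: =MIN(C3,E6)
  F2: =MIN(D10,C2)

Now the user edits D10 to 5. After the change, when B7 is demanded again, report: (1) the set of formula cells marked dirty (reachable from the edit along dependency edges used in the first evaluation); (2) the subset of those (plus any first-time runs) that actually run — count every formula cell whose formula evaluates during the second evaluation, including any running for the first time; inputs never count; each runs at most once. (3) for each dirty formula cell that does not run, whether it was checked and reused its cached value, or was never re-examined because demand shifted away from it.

First evaluation (everything demanded from the output):
  C3 = 9 - -3 = 12
  C7 = MIN(12, -3) = -3
  H9 = ABS(9) = 9
  A4 = 9 * -3 = -27
  G4 = MIN(-3, 9) = -3
  C2 = -3 * -3 = 9
  D11 = MIN(9, -27) = -27
  F2 = MIN(9, 9) = 9
  B7 = -27 + 9 = -18

Propagation after the edit:
  C3: runs — D10 9->5; result 8.
  C7: runs — C3 12->8; result -3 (same value as before).
  H9: runs — D10 9->5; result 5.
  A4: runs — H9 9->5; result -15.
  G4: runs — H9 9->5; result -3 (same value as before).
  C2: checked — values it read are unchanged (G4 unchanged, C7 unchanged); reused cached 9 without running.
  D11: runs — A4 -27->-15; result -15.
  F2: runs — D10 9->5; result 5.
  B7: runs — D11 -27->-15; F2 9->5; result -10.

Key observation: the cutoff stops propagation at C2 — its inputs' values are unchanged, so it reuses its cache.

Marked dirty: A4, B7, C2, C3, C7, D11, F2, G4, H9.
Formula cells that run: A4, B7, C3, C7, D11, F2, G4, H9 — 8 in total.
Checked but reused from cache: C2.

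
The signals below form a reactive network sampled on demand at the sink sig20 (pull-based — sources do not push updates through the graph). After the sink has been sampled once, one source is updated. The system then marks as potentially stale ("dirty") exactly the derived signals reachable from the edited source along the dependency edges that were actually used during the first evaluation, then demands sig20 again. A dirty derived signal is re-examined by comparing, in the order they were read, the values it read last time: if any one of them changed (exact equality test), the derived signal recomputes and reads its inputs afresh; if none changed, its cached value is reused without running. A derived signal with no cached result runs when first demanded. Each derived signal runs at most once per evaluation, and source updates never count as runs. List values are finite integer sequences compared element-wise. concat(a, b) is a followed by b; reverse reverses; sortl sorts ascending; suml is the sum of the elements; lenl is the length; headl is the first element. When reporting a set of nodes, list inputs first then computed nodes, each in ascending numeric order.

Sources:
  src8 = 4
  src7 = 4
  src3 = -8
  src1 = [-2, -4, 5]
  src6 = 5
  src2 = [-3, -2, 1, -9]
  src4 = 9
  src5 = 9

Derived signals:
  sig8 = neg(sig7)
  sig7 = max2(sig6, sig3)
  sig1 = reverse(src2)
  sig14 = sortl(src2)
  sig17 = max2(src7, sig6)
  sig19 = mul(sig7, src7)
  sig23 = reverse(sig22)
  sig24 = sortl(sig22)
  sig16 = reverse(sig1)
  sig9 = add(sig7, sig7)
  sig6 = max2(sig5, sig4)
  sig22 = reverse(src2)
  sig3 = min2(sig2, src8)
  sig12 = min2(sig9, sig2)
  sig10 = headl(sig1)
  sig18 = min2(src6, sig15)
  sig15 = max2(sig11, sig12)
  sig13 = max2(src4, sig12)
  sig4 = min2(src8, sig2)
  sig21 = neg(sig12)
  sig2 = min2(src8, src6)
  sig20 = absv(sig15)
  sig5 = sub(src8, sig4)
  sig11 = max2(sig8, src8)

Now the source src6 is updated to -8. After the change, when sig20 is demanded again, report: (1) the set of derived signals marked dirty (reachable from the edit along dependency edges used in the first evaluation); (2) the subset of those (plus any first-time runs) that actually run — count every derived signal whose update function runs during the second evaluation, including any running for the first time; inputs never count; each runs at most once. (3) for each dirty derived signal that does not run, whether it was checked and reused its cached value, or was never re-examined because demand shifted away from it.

Dirty set: sig2, sig3, sig4, sig5, sig6, sig7, sig8, sig9, sig11, sig12, sig15, sig20.
Run set: sig2, sig3, sig4, sig5, sig6, sig7, sig8, sig9, sig11, sig12, sig15 (11 run).
Re-examined without running (cache reused): sig20.
The important point: at sig20 every value read last time is unchanged, so the dirty flag clears without a run.

Initial pass — values computed on the first demand:
  sig2 = min2(4, 5) = 4
  sig3 = min2(4, 4) = 4
  sig4 = min2(4, 4) = 4
  sig5 = sub(4, 4) = 0
  sig6 = max2(0, 4) = 4
  sig7 = max2(4, 4) = 4
  sig8 = neg(4) = -4
  sig9 = add(4, 4) = 8
  sig11 = max2(-4, 4) = 4
  sig12 = min2(8, 4) = 4
  sig15 = max2(4, 4) = 4
  sig20 = absv(4) = 4

Second demand — change propagation:
  sig2: re-runs because src6 5->-8; new result -8.
  sig3: re-runs because sig2 4->-8; new result -8.
  sig4: re-runs because sig2 4->-8; new result -8.
  sig5: re-runs because sig4 4->-8; new result 12.
  sig6: re-runs because sig5 0->12; sig4 4->-8; new result 12.
  sig7: re-runs because sig6 4->12; sig3 4->-8; new result 12.
  sig8: re-runs because sig7 4->12; new result -12.
  sig9: re-runs because sig7 4->12; sig7 4->12; new result 24.
  sig11: re-runs because sig8 -4->-12; new result 4 (unchanged).
  sig12: re-runs because sig9 8->24; sig2 4->-8; new result -8.
  sig15: re-runs because sig12 4->-8; new result 4 (unchanged).
  sig20: re-examined; everything it read last time is the same (sig15 unchanged) — cache 4 kept, no run.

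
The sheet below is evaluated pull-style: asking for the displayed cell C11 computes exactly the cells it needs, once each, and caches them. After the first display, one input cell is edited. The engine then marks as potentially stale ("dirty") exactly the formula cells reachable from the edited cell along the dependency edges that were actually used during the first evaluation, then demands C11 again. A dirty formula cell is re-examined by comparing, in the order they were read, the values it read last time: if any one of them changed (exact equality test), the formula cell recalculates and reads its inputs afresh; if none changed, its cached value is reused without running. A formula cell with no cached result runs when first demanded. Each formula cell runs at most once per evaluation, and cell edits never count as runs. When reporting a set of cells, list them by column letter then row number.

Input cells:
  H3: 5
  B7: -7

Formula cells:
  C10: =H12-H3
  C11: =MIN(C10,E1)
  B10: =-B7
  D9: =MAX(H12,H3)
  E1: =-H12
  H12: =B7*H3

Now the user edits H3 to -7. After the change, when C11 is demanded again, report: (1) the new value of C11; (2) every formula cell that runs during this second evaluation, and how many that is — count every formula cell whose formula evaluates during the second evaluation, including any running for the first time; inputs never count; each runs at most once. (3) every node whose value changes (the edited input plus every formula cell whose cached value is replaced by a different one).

Demanding C11 again yields -49.
4 formula cells run: C10, C11, E1, H12.
The nodes whose values change: C10, C11, E1, H3, H12.

First demand of the output computes:
  H12 = -7 * 5 = -35
  C10 = -35 - 5 = -40
  E1 = -(-35) = 35
  C11 = MIN(-40, 35) = -40

After the edit, cleaning proceeds:
  H12: a read changed (H3 5->-7) — executes, giving 49.
  C10: a read changed (H12 -35->49; H3 5->-7) — executes, giving 56.
  E1: a read changed (H12 -35->49) — executes, giving -49.
  C11: a read changed (C10 -40->56; E1 35->-49) — executes, giving -49.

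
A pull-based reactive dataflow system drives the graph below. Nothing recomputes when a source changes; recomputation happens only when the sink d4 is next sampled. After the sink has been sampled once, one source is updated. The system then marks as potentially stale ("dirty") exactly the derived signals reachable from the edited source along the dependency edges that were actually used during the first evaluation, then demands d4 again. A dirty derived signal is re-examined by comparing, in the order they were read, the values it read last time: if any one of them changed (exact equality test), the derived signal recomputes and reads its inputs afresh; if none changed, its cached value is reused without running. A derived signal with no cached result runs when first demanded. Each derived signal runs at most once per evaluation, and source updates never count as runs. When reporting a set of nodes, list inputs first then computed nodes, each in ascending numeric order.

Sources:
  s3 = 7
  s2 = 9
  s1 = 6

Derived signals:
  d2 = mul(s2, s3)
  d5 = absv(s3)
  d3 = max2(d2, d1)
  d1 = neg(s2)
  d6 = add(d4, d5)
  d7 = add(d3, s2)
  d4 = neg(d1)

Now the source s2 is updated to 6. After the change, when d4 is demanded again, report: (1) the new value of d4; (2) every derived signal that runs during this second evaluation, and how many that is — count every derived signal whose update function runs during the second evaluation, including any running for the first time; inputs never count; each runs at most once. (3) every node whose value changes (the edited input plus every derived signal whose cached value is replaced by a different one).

First evaluation (everything demanded from the output):
  d1 = neg(9) = -9
  d4 = neg(-9) = 9

Propagation after the edit:
  d1: runs — s2 9->6; result -6.
  d4: runs — d1 -9->-6; result 6.

New value of d4: 6.
Derived signals that run: d1, d4 — 2 in total.
Values that change: s2, d1, d4.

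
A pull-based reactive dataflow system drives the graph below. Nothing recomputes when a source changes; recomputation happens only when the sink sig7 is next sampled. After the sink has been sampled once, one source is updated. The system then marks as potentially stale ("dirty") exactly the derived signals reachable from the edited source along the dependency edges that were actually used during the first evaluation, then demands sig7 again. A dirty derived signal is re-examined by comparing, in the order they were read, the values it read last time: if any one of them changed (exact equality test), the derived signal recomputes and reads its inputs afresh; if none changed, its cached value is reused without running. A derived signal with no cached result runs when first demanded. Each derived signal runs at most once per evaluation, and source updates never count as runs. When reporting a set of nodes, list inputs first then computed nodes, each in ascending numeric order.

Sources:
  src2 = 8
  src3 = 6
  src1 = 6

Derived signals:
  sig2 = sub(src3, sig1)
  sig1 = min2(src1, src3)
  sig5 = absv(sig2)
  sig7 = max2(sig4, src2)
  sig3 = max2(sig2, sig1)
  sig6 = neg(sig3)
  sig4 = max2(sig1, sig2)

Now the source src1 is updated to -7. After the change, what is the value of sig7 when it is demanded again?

New value of sig7: 13.

First evaluation (everything demanded from the output):
  sig1 = min2(6, 6) = 6
  sig2 = sub(6, 6) = 0
  sig4 = max2(6, 0) = 6
  sig7 = max2(6, 8) = 8

Propagation after the edit:
  sig1: runs — src1 6->-7; result -7.
  sig2: runs — sig1 6->-7; result 13.
  sig4: runs — sig1 6->-7; sig2 0->13; result 13.
  sig7: runs — sig4 6->13; result 13.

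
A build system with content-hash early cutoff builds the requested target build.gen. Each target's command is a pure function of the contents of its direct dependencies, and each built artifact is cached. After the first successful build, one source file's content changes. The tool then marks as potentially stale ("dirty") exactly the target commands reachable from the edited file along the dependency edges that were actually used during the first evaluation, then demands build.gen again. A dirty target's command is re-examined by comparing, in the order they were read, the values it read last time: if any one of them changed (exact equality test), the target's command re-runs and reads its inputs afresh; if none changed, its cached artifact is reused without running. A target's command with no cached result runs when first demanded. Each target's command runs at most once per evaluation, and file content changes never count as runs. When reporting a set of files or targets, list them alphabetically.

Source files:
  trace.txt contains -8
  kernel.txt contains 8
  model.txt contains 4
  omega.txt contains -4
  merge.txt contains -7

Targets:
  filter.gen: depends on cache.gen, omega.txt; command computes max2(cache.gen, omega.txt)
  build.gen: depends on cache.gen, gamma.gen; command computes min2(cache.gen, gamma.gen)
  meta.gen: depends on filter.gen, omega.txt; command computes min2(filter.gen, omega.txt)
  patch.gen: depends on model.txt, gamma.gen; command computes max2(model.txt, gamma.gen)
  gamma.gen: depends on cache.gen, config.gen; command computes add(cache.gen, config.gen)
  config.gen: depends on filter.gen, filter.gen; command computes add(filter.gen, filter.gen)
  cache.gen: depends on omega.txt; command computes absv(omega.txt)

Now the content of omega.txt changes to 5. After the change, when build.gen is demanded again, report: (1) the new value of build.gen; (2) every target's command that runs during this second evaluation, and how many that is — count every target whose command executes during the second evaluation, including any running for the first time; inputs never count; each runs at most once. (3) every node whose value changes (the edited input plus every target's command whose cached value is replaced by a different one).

New value of build.gen: 5.
Target commands that run: build.gen, cache.gen, config.gen, filter.gen, gamma.gen — 5 in total.
Values that change: build.gen, cache.gen, config.gen, filter.gen, gamma.gen, omega.txt.

First evaluation (everything demanded from the output):
  cache.gen = absv(-4) = 4
  filter.gen = max2(4, -4) = 4
  config.gen = add(4, 4) = 8
  gamma.gen = add(4, 8) = 12
  build.gen = min2(4, 12) = 4

Propagation after the edit:
  cache.gen: runs — omega.txt -4->5; result 5.
  filter.gen: runs — cache.gen 4->5; omega.txt -4->5; result 5.
  config.gen: runs — filter.gen 4->5; filter.gen 4->5; result 10.
  gamma.gen: runs — cache.gen 4->5; config.gen 8->10; result 15.
  build.gen: runs — cache.gen 4->5; gamma.gen 12->15; result 5.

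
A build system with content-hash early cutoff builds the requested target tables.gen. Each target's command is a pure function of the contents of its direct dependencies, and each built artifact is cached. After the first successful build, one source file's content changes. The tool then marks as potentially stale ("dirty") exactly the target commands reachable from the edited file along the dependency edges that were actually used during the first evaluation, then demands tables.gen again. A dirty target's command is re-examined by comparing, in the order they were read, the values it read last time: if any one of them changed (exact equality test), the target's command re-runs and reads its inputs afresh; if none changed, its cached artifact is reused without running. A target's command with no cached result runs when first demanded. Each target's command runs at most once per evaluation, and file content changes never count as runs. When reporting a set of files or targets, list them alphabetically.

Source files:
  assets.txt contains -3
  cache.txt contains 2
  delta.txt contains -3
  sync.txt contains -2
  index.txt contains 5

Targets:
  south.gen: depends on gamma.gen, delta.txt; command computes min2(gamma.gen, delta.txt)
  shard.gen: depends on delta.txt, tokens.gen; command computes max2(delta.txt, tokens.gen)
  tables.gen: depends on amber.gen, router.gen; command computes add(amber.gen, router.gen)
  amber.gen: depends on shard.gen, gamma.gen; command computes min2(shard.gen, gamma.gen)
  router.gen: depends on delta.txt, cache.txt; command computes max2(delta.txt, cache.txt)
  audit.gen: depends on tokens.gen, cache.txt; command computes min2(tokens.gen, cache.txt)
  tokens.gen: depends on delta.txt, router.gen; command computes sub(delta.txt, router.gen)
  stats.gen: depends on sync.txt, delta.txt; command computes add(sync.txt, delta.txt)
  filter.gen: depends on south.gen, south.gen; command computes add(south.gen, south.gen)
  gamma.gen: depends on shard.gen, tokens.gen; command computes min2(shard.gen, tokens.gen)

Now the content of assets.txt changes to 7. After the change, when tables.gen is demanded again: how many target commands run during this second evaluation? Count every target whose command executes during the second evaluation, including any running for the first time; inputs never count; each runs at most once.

Target commands that run: none — 0 in total.
Key observation: assets.txt is never demanded by the output, so the edit triggers no recomputation at all.

First evaluation (everything demanded from the output):
  router.gen = max2(-3, 2) = 2
  tokens.gen = sub(-3, 2) = -5
  shard.gen = max2(-3, -5) = -3
  gamma.gen = min2(-3, -5) = -5
  amber.gen = min2(-3, -5) = -5
  tables.gen = add(-5, 2) = -3

Propagation after the edit:
  assets.txt feeds no computation that the output demands — nothing is marked dirty and nothing runs.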